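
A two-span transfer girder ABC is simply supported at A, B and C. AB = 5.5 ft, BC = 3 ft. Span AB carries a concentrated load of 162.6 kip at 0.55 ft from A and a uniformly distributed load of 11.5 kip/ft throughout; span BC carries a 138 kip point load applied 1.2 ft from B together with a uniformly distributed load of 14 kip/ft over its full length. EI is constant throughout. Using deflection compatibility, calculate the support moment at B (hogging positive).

Take M_B as the redundant. Released structure: two simple spans AB and BC with a hinge at B.
Rotations at B on the released spans (each span's end-slope, ×1/EI):
  span AB: point load 162.6 at a = 0.55: Pab(L + a)/(6LEI) = 81.16/EI
  span AB: UDL 11.5: wL³/(24EI) = 79.72/EI
  span BC: point load 138 at a = 1.2: Pab(L + b)/(6LEI) = 79.49/EI
  span BC: UDL 14: wL³/(24EI) = 15.75/EI
  relative rotation θ_0 = (160.9 + 95.24)/EI = 256.1/EI
A unit hogging moment at B produces rotation L₁/(3EI) + L₂/(3EI) = 2.833/EI.
Slope continuity at B: θ_0 = M_B·2.833/EI, so M_B = 256.1/2.833 = 90.39 kip·ft (hogging).

M_B = 90.39 kip·ft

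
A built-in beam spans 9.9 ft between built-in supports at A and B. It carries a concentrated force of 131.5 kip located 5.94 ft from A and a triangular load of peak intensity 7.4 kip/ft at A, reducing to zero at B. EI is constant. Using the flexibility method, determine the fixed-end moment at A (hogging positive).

Take the two fixed-end moments M_A, M_B as redundants; the released structure is the simple span AB.
End rotations of the released simple span under the applied load (×1/EI):
  at A: point load 131.5 at a = 5.94: Pab(L + b)/(6LEI) = 721.7/EI
  at B: point load 131.5 at a = 5.94: Pab(L + a)/(6LEI) = 824.9/EI
  at A: triangular load, peak 7.4: w₀L³/(45EI) = 159.6/EI
  at B: triangular load, peak 7.4: 7w₀L³/(360EI) = 139.6/EI
  θ_A0 = 881.3/EI,  θ_B0 = 964.5/EI
Flexibility coefficients: a unit moment at one end gives L/(3EI) there and L/(6EI) at the far end, so f₁₁ = f₂₂ = 3.3/EI and f₁₂ = f₂₁ = 1.65/EI.
Compatibility — zero rotation at each built-in end:
  3.3 M_A + 1.65 M_B = 881.3
  1.65 M_A + 3.3 M_B = 964.5
Solving the pair gives M_A = 161.2 kip·ft and M_B = 211.6 kip·ft (hogging).

M_A = 161.2 kip·ft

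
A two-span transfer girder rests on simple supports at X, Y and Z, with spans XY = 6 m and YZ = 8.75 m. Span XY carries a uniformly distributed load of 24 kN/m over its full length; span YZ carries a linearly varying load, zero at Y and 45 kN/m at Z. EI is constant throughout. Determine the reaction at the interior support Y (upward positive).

R_Y = 183.5 kN

Take M_Y as the redundant. Released structure: two simple spans XY and YZ with a hinge at Y.
Discontinuity in slope at Y on the released structure — sum the simple-span end rotations:
  span XY: UDL 24: wL³/(24EI) = 216/EI
  span YZ: triangular load, peak 45: 7w₀L³/(360EI) = 586.2/EI
  relative rotation θ_0 = (216 + 586.2)/EI = 802.2/EI
A unit hogging moment at Y produces rotation L₁/(3EI) + L₂/(3EI) = 4.917/EI.
Compatibility: M_Y·(L₁+L₂)/(3EI) = θ_0, giving M_Y = 163.2 kN·m (hogging).
Span XY, ΣM about X with M_Y applied at Y: R_Y^{XY}·6 = 432 + 163.2, so R_Y^{XY} = 99.19 kN and R_X = 144 − 99.19 = 44.81 kN.
Span YZ, ΣM about Z: R_Y^{YZ}·8.75 = 574.2 + 163.2, so R_Y^{YZ} = 84.27 kN and R_Z = 196.9 − 84.27 = 112.6 kN.
R_Y = 99.19 + 84.27 = 183.5 kN.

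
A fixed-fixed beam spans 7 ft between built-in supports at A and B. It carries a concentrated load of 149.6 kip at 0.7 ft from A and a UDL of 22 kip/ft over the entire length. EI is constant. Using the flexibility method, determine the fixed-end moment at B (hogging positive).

Release both end moments; the primary structure is a simply-supported span AB with redundants M_A and M_B.
On the primary (simply-supported) span, the end slopes from the loading are:
  at A: point load 149.6 at a = 0.7: Pab(L + b)/(6LEI) = 208.9/EI
  at B: point load 149.6 at a = 0.7: Pab(L + a)/(6LEI) = 121/EI
  at A: UDL 22: wL³/(24EI) = 314.4/EI
  at B: UDL 22: wL³/(24EI) = 314.4/EI
  θ_A0 = 523.3/EI,  θ_B0 = 435.4/EI
Flexibility coefficients: a unit moment at one end gives L/(3EI) there and L/(6EI) at the far end, so f₁₁ = f₂₂ = 2.333/EI and f₁₂ = f₂₁ = 1.167/EI.
Compatibility — zero rotation at each built-in end:
  2.333 M_A + 1.167 M_B = 523.3
  1.167 M_A + 2.333 M_B = 435.4
Solving the pair gives M_A = 174.7 kip·ft and M_B = 99.26 kip·ft (hogging).

M_B = 99.26 kip·ft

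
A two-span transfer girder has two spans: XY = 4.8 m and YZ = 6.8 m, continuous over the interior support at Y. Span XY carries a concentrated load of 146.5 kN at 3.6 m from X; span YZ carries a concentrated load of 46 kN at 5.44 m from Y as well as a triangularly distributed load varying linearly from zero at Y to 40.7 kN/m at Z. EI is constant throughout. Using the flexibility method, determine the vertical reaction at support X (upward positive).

Take M_Y as the redundant. Released structure: two simple spans XY and YZ with a hinge at Y.
End slopes at the hinge Y, treating each span as simply supported:
  span XY: point load 146.5 at a = 3.6: Pab(L + a)/(6LEI) = 184.6/EI
  span YZ: point load 46 at a = 5.44: Pab(L + b)/(6LEI) = 68.07/EI
  span YZ: triangular load, peak 40.7: 7w₀L³/(360EI) = 248.8/EI
  relative rotation θ_0 = (184.6 + 316.9)/EI = 501.5/EI
A unit hogging moment at Y produces rotation L₁/(3EI) + L₂/(3EI) = 3.867/EI.
Compatibility: M_Y·(L₁+L₂)/(3EI) = θ_0, giving M_Y = 129.7 kN·m (hogging).
Span XY, ΣM about X with M_Y applied at Y: R_Y^{XY}·4.8 = 527.4 + 129.7, so R_Y^{XY} = 136.9 kN and R_X = 146.5 − 136.9 = 9.605 kN.

R_X = 9.605 kN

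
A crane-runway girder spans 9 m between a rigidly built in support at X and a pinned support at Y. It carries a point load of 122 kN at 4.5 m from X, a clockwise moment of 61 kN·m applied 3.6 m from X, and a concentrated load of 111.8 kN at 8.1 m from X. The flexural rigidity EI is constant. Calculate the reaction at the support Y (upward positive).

R_Y = 139.7 kN

Choose R_Y as the redundant. The primary structure is the cantilever fixed at X.
Free-end deflection of the primary structure under the applied loading (downward +):
  point load 122 at a = 4.5: Pa²(3L − a)/(6EI) = 9264/EI
  clockwise couple 61 at a = 3.6: M₀a(2L − a)/(2EI) = 1581/EI
  point load 111.8 at a = 8.1: Pa²(3L − a)/(6EI) = 23106/EI
  δ_0 = 33951/EI
Flexibility coefficient — unit upward force at Y: δ_{YY} = L³/(3EI) = 243/EI.
Compatibility at Y: δ_0 − R_Y·δ_{YY} = 0, so R_Y = 33951/243 = 139.7 kN.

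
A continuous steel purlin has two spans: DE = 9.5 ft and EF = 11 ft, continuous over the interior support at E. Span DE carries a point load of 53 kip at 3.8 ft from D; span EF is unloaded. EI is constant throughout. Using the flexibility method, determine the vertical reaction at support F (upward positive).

R_F = -3.564 kip

Release continuity at E by inserting a hinge; the redundant is the internal moment M_E. The primary structure is two simply-supported spans DE and EF.
Rotations at E on the released spans (each span's end-slope, ×1/EI):
  span DE: point load 53 at a = 3.8: Pab(L + a)/(6LEI) = 267.9/EI
  relative rotation θ_0 = (267.9 + 0)/EI = 267.9/EI
A unit hogging moment at E produces rotation L₁/(3EI) + L₂/(3EI) = 6.833/EI.
Compatibility: M_E·(L₁+L₂)/(3EI) = θ_0, giving M_E = 39.2 kip·ft (hogging).
Span EF, ΣM about F: R_E^{EF}·11 = 0 + 39.2, so R_E^{EF} = 3.564 kip and R_F = 0 − 3.564 = -3.564 kip.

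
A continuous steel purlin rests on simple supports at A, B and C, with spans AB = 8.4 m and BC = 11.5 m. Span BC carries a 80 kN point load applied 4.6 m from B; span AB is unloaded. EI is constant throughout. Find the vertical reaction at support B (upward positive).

R_B = 69.03 kN

Take M_B as the redundant. Released structure: two simple spans AB and BC with a hinge at B.
Discontinuity in slope at B on the released structure — sum the simple-span end rotations:
  span BC: point load 80 at a = 4.6: Pab(L + b)/(6LEI) = 677.1/EI
  relative rotation θ_0 = (0 + 677.1)/EI = 677.1/EI
A unit hogging moment at B produces rotation L₁/(3EI) + L₂/(3EI) = 6.633/EI.
Compatibility: M_B·(L₁+L₂)/(3EI) = θ_0, giving M_B = 102.1 kN·m (hogging).
Span AB, ΣM about A with M_B applied at B: R_B^{AB}·8.4 = 0 + 102.1, so R_B^{AB} = 12.15 kN and R_A = 0 − 12.15 = -12.15 kN.
Span BC, ΣM about C: R_B^{BC}·11.5 = 552 + 102.1, so R_B^{BC} = 56.88 kN and R_C = 80 − 56.88 = 23.12 kN.
R_B = 12.15 + 56.88 = 69.03 kN.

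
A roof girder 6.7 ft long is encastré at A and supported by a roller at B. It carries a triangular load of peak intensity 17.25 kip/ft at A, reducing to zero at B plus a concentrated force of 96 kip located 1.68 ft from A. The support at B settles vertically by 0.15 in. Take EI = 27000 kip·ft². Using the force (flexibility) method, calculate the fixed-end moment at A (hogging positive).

Remove the prop at B; the released (primary) structure is a cantilever built in at A.
Primary-structure tip deflection at B by superposition:
  triangular load, peak 17.25 at the fixed end: w₀L⁴/(30EI) = 1159/EI
  point load 96 at a = 1.68: Pa²(3L − a)/(6EI) = 831.8/EI
  δ_0 = 1991/EI
Flexibility coefficient — unit upward force at B: δ_{BB} = L³/(3EI) = 100.3/EI.
With EI = 27000 kip·ft²: δ_0 = 0.073722 ft and δ_{BB} = 0.003713 ft/kip.
Compatibility — the beam at B must follow the support down by 0.0125 ft: δ_0 − R_B·δ_{BB} = 0.0125, so R_B = (0.073722 − 0.0125)/0.003713 = 16.49 kip.
Moment equilibrium about A: M_A = Σ(load moments about A) − R_B·L = 290.3 − 16.49×6.7 = 179.9 kip·ft.

M_A = 179.9 kip·ft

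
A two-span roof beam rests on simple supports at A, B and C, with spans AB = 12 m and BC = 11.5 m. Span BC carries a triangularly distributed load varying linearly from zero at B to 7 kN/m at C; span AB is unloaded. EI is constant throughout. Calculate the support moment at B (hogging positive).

Insert a hinge at B; M_B is the redundant, and each span becomes simply supported.
Rotations at B on the released spans (each span's end-slope, ×1/EI):
  span BC: triangular load, peak 7: 7w₀L³/(360EI) = 207/EI
  relative rotation θ_0 = (0 + 207)/EI = 207/EI
A unit hogging moment at B produces rotation L₁/(3EI) + L₂/(3EI) = 7.833/EI.
Slope continuity at B: θ_0 = M_B·7.833/EI, so M_B = 207/7.833 = 26.43 kN·m (hogging).

M_B = 26.43 kN·m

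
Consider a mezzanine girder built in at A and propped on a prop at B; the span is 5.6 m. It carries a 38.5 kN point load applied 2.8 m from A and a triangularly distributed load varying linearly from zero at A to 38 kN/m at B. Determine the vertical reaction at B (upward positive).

Remove the prop at B; the released (primary) structure is a cantilever built in at A.
Free-end deflection of the primary structure under the applied loading (downward +):
  point load 38.5 at a = 2.8: Pa²(3L − a)/(6EI) = 704.3/EI
  triangular load, peak 38 at the free end: 11w₀L⁴/(120EI) = 3426/EI
  δ_0 = 4130/EI
Tip deflection under a unit load at B: L³/(3EI) = 58.54/EI.
The prop prevents deflection at B: R_B = δ_0/δ_{BB} = 4130/58.54 = 70.55 kN.

R_B = 70.55 kN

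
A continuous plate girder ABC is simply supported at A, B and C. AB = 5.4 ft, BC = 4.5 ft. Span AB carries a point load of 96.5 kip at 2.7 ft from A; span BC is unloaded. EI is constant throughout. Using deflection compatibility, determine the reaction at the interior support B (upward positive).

R_B = 69.96 kip

Release continuity at B by inserting a hinge; the redundant is the internal moment M_B. The primary structure is two simply-supported spans AB and BC.
Discontinuity in slope at B on the released structure — sum the simple-span end rotations:
  span AB: point load 96.5 at a = 2.7: Pab(L + a)/(6LEI) = 175.9/EI
  relative rotation θ_0 = (175.9 + 0)/EI = 175.9/EI
A unit hogging moment at B produces rotation L₁/(3EI) + L₂/(3EI) = 3.3/EI.
Slope continuity at B: θ_0 = M_B·3.3/EI, so M_B = 175.9/3.3 = 53.29 kip·ft (hogging).
Span AB, ΣM about A with M_B applied at B: R_B^{AB}·5.4 = 260.6 + 53.29, so R_B^{AB} = 58.12 kip and R_A = 96.5 − 58.12 = 38.38 kip.
Span BC, ΣM about C: R_B^{BC}·4.5 = 0 + 53.29, so R_B^{BC} = 11.84 kip and R_C = 0 − 11.84 = -11.84 kip.
R_B = 58.12 + 11.84 = 69.96 kip.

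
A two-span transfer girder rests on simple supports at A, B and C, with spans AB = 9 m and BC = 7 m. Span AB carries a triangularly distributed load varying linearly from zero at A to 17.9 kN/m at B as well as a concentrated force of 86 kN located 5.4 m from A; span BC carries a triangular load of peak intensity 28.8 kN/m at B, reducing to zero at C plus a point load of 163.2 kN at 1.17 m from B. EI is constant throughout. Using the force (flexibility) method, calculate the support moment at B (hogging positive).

Insert a hinge at B; M_B is the redundant, and each span becomes simply supported.
Rotations at B on the released spans (each span's end-slope, ×1/EI):
  span AB: triangular load, peak 17.9: w₀L³/(45EI) = 290/EI
  span AB: point load 86 at a = 5.4: Pab(L + a)/(6LEI) = 445.8/EI
  span BC: triangular load, peak 28.8: w₀L³/(45EI) = 219.5/EI
  span BC: point load 163.2 at a = 1.17: Pab(L + b)/(6LEI) = 340.1/EI
  relative rotation θ_0 = (735.8 + 559.6)/EI = 1295/EI
A unit hogging moment at B produces rotation L₁/(3EI) + L₂/(3EI) = 5.333/EI.
Compatibility: M_B·(L₁+L₂)/(3EI) = θ_0, giving M_B = 242.9 kN·m (hogging).

M_B = 242.9 kN·m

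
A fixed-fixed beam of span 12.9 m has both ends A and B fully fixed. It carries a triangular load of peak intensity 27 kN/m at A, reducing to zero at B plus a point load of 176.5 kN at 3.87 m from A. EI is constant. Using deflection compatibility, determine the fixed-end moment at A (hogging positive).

Release both end moments; the primary structure is a simply-supported span AB with redundants M_A and M_B.
Simple-span end rotations at A and B under the given loads:
  at A: triangular load, peak 27: w₀L³/(45EI) = 1288/EI
  at B: triangular load, peak 27: 7w₀L³/(360EI) = 1127/EI
  at A: point load 176.5 at a = 3.87: Pab(L + b)/(6LEI) = 1748/EI
  at B: point load 176.5 at a = 3.87: Pab(L + a)/(6LEI) = 1336/EI
  θ_A0 = 3036/EI,  θ_B0 = 2463/EI
Flexibility coefficients: a unit moment at one end gives L/(3EI) there and L/(6EI) at the far end, so f₁₁ = f₂₂ = 4.3/EI and f₁₂ = f₂₁ = 2.15/EI.
Compatibility — zero rotation at each built-in end:
  4.3 M_A + 2.15 M_B = 3036
  2.15 M_A + 4.3 M_B = 2463
Solving the pair gives M_A = 559.4 kN·m and M_B = 293.2 kN·m (hogging).

M_A = 559.4 kN·m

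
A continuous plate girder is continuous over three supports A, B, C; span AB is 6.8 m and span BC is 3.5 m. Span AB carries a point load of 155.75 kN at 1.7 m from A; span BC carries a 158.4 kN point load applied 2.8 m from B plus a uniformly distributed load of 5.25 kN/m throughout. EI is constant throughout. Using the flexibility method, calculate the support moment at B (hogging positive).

Insert a hinge at B; M_B is the redundant, and each span becomes simply supported.
Rotations at B on the released spans (each span's end-slope, ×1/EI):
  span AB: point load 155.75 at a = 1.7: Pab(L + a)/(6LEI) = 281.3/EI
  span BC: point load 158.4 at a = 2.8: Pab(L + b)/(6LEI) = 62.09/EI
  span BC: UDL 5.25: wL³/(24EI) = 9.379/EI
  relative rotation θ_0 = (281.3 + 71.47)/EI = 352.8/EI
A unit hogging moment at B produces rotation L₁/(3EI) + L₂/(3EI) = 3.433/EI.
Slope continuity at B: θ_0 = M_B·3.433/EI, so M_B = 352.8/3.433 = 102.8 kN·m (hogging).

M_B = 102.8 kN·m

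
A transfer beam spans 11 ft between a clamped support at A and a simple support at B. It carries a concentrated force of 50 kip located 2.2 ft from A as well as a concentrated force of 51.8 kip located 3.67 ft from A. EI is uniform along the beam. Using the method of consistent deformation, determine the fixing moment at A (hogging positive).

M_A = 184.7 kip·ft

Take the reaction at B as the redundant and release it; the primary structure is a cantilever fixed at A.
Downward deflection at the released point B due to the loads:
  point load 50 at a = 2.2: Pa²(3L − a)/(6EI) = 1242/EI
  point load 51.8 at a = 3.67: Pa²(3L − a)/(6EI) = 3411/EI
  δ_0 = 4653/EI
Flexibility coefficient — unit upward force at B: δ_{BB} = L³/(3EI) = 443.7/EI.
The prop prevents deflection at B: R_B = δ_0/δ_{BB} = 4653/443.7 = 10.49 kip.
Moment equilibrium about A: M_A = Σ(load moments about A) − R_B·L = 300.1 − 10.49×11 = 184.7 kip·ft.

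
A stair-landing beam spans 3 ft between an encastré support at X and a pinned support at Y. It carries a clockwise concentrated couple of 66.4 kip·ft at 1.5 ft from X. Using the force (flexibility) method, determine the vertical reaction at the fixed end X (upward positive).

Release the roller at Y. Primary structure: cantilever fixed at X.
Free-end deflection of the primary structure under the applied loading (downward +):
  clockwise couple 66.4 at a = 1.5: M₀a(2L − a)/(2EI) = 224.1/EI
Flexibility coefficient — unit upward force at Y: δ_{YY} = L³/(3EI) = 9/EI.
Compatibility at Y: δ_0 − R_Y·δ_{YY} = 0, so R_Y = 224.1/9 = 24.9 kip.
Vertical equilibrium: R_X = ΣP − R_Y = 0 − 24.9 = -24.9 kip.

R_X = -24.9 kip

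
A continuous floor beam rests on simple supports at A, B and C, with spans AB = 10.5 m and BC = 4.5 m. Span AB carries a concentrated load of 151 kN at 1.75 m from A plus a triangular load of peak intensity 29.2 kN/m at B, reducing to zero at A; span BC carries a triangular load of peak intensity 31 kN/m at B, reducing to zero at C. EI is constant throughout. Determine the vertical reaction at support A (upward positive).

Insert a hinge at B; M_B is the redundant, and each span becomes simply supported.
End slopes at the hinge B, treating each span as simply supported:
  span AB: point load 151 at a = 1.75: Pab(L + a)/(6LEI) = 449.6/EI
  span AB: triangular load, peak 29.2: w₀L³/(45EI) = 751.2/EI
  span BC: triangular load, peak 31: w₀L³/(45EI) = 62.77/EI
  relative rotation θ_0 = (1201 + 62.77)/EI = 1264/EI
A unit hogging moment at B produces rotation L₁/(3EI) + L₂/(3EI) = 5/EI.
Compatibility: M_B·(L₁+L₂)/(3EI) = θ_0, giving M_B = 252.7 kN·m (hogging).
Span AB, ΣM about A with M_B applied at B: R_B^{AB}·10.5 = 1337 + 252.7, so R_B^{AB} = 151.4 kN and R_A = 304.3 − 151.4 = 152.9 kN.

R_A = 152.9 kN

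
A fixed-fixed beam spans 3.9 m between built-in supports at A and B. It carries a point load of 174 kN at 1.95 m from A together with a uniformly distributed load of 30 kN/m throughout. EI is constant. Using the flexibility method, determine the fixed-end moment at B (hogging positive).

M_B = 122.8 kN·m

Take the two fixed-end moments M_A, M_B as redundants; the released structure is the simple span AB.
End rotations of the released simple span under the applied load (×1/EI):
  at A: point load 174 at a = 1.95: Pab(L + b)/(6LEI) = 165.4/EI
  at B: point load 174 at a = 1.95: Pab(L + a)/(6LEI) = 165.4/EI
  at A: UDL 30: wL³/(24EI) = 74.15/EI
  at B: UDL 30: wL³/(24EI) = 74.15/EI
  θ_A0 = 239.6/EI,  θ_B0 = 239.6/EI
Flexibility coefficients: a unit moment at one end gives L/(3EI) there and L/(6EI) at the far end, so f₁₁ = f₂₂ = 1.3/EI and f₁₂ = f₂₁ = 0.65/EI.
Compatibility — zero rotation at each built-in end:
  1.3 M_A + 0.65 M_B = 239.6
  0.65 M_A + 1.3 M_B = 239.6
Solving the pair gives M_A = 122.8 kN·m and M_B = 122.8 kN·m (hogging).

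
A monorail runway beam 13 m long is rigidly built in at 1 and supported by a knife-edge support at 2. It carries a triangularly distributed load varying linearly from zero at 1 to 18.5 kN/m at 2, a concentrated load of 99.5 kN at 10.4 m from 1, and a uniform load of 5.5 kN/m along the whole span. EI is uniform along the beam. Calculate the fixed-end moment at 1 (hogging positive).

M_1 = 422.7 kN·m

Take the reaction at 2 as the redundant and release it; the primary structure is a cantilever fixed at 1.
Free-end deflection of the primary structure under the applied loading (downward +):
  triangular load, peak 18.5 at the free end: 11w₀L⁴/(120EI) = 48435/EI
  point load 99.5 at a = 10.4: Pa²(3L − a)/(6EI) = 51298/EI
  UDL 5.5: wL⁴/(8EI) = 19636/EI
  δ_0 = 119369/EI
Flexibility coefficient — unit upward force at 2: δ_{22} = L³/(3EI) = 732.3/EI.
The prop prevents deflection at 2: R_2 = δ_0/δ_{22} = 119369/732.3 = 163 kN.
Moment equilibrium about 1: M_1 = Σ(load moments about 1) − R_2·L = 2542 − 163×13 = 422.7 kN·m.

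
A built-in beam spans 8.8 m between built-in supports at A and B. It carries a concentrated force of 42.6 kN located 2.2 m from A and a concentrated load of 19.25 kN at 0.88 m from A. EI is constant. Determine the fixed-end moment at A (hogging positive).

M_A = 66.44 kN·m

Take the two fixed-end moments M_A, M_B as redundants; the released structure is the simple span AB.
On the primary (simply-supported) span, the end slopes from the loading are:
  at A: point load 42.6 at a = 2.2: Pab(L + b)/(6LEI) = 180.4/EI
  at B: point load 42.6 at a = 2.2: Pab(L + a)/(6LEI) = 128.9/EI
  at A: point load 19.25 at a = 0.88: Pab(L + b)/(6LEI) = 42.49/EI
  at B: point load 19.25 at a = 0.88: Pab(L + a)/(6LEI) = 24.6/EI
  θ_A0 = 222.9/EI,  θ_B0 = 153.5/EI
Flexibility coefficients: a unit moment at one end gives L/(3EI) there and L/(6EI) at the far end, so f₁₁ = f₂₂ = 2.933/EI and f₁₂ = f₂₁ = 1.467/EI.
Compatibility — zero rotation at each built-in end:
  2.933 M_A + 1.467 M_B = 222.9
  1.467 M_A + 2.933 M_B = 153.5
Solving the pair gives M_A = 66.44 kN·m and M_B = 19.1 kN·m (hogging).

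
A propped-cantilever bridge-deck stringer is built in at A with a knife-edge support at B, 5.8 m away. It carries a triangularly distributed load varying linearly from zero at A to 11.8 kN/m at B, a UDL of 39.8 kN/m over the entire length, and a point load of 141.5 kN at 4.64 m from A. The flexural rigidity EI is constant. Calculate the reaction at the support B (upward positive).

R_B = 205 kN

Remove the prop at B; the released (primary) structure is a cantilever built in at A.
Primary-structure tip deflection at B by superposition:
  triangular load, peak 11.8 at the free end: 11w₀L⁴/(120EI) = 1224/EI
  UDL 39.8: wL⁴/(8EI) = 5630/EI
  point load 141.5 at a = 4.64: Pa²(3L − a)/(6EI) = 6479/EI
  δ_0 = 13333/EI
Flexibility coefficient — unit upward force at B: δ_{BB} = L³/(3EI) = 65.04/EI.
Compatibility at B: δ_0 − R_B·δ_{BB} = 0, so R_B = 13333/65.04 = 205 kN.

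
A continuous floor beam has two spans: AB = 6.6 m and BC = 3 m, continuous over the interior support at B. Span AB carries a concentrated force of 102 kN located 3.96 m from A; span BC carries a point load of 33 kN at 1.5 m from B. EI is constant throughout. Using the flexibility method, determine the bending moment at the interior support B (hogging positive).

M_B = 94.66 kN·m

Insert a hinge at B; M_B is the redundant, and each span becomes simply supported.
Rotations at B on the released spans (each span's end-slope, ×1/EI):
  span AB: point load 102 at a = 3.96: Pab(L + a)/(6LEI) = 284.4/EI
  span BC: point load 33 at a = 1.5: Pab(L + b)/(6LEI) = 18.56/EI
  relative rotation θ_0 = (284.4 + 18.56)/EI = 302.9/EI
A unit hogging moment at B produces rotation L₁/(3EI) + L₂/(3EI) = 3.2/EI.
Compatibility: M_B·(L₁+L₂)/(3EI) = θ_0, giving M_B = 94.66 kN·m (hogging).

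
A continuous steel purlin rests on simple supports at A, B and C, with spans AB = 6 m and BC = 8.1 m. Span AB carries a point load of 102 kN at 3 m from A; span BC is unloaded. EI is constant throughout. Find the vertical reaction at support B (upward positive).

R_B = 65.17 kN

Take M_B as the redundant. Released structure: two simple spans AB and BC with a hinge at B.
Discontinuity in slope at B on the released structure — sum the simple-span end rotations:
  span AB: point load 102 at a = 3: Pab(L + a)/(6LEI) = 229.5/EI
  relative rotation θ_0 = (229.5 + 0)/EI = 229.5/EI
A unit hogging moment at B produces rotation L₁/(3EI) + L₂/(3EI) = 4.7/EI.
Compatibility: M_B·(L₁+L₂)/(3EI) = θ_0, giving M_B = 48.83 kN·m (hogging).
Span AB, ΣM about A with M_B applied at B: R_B^{AB}·6 = 306 + 48.83, so R_B^{AB} = 59.14 kN and R_A = 102 − 59.14 = 42.86 kN.
Span BC, ΣM about C: R_B^{BC}·8.1 = 0 + 48.83, so R_B^{BC} = 6.028 kN and R_C = 0 − 6.028 = -6.028 kN.
R_B = 59.14 + 6.028 = 65.17 kN.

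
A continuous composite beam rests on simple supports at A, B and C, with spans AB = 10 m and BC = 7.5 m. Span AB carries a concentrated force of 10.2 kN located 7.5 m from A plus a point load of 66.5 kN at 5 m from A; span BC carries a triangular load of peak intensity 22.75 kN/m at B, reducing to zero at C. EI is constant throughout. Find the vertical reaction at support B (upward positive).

Insert a hinge at B; M_B is the redundant, and each span becomes simply supported.
Rotations at B on the released spans (each span's end-slope, ×1/EI):
  span AB: point load 10.2 at a = 7.5: Pab(L + a)/(6LEI) = 55.78/EI
  span AB: point load 66.5 at a = 5: Pab(L + a)/(6LEI) = 415.6/EI
  span BC: triangular load, peak 22.75: w₀L³/(45EI) = 213.3/EI
  relative rotation θ_0 = (471.4 + 213.3)/EI = 684.7/EI
A unit hogging moment at B produces rotation L₁/(3EI) + L₂/(3EI) = 5.833/EI.
Compatibility: M_B·(L₁+L₂)/(3EI) = θ_0, giving M_B = 117.4 kN·m (hogging).
Span AB, ΣM about A with M_B applied at B: R_B^{AB}·10 = 409 + 117.4, so R_B^{AB} = 52.64 kN and R_A = 76.7 − 52.64 = 24.06 kN.
Span BC, ΣM about C: R_B^{BC}·7.5 = 426.6 + 117.4, so R_B^{BC} = 72.53 kN and R_C = 85.31 − 72.53 = 12.79 kN.
R_B = 52.64 + 72.53 = 125.2 kN.

R_B = 125.2 kN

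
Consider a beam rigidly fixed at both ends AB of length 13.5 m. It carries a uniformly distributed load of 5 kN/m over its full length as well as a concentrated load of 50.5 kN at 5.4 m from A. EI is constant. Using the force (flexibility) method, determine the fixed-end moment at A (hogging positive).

Release both end moments; the primary structure is a simply-supported span AB with redundants M_A and M_B.
End rotations of the released simple span under the applied load (×1/EI):
  at A: UDL 5: wL³/(24EI) = 512.6/EI
  at B: UDL 5: wL³/(24EI) = 512.6/EI
  at A: point load 50.5 at a = 5.4: Pab(L + b)/(6LEI) = 589/EI
  at B: point load 50.5 at a = 5.4: Pab(L + a)/(6LEI) = 515.4/EI
  θ_A0 = 1102/EI,  θ_B0 = 1028/EI
Flexibility coefficients: a unit moment at one end gives L/(3EI) there and L/(6EI) at the far end, so f₁₁ = f₂₂ = 4.5/EI and f₁₂ = f₂₁ = 2.25/EI.
Compatibility — zero rotation at each built-in end:
  4.5 M_A + 2.25 M_B = 1102
  2.25 M_A + 4.5 M_B = 1028
Solving the pair gives M_A = 174.1 kN·m and M_B = 141.4 kN·m (hogging).

M_A = 174.1 kN·m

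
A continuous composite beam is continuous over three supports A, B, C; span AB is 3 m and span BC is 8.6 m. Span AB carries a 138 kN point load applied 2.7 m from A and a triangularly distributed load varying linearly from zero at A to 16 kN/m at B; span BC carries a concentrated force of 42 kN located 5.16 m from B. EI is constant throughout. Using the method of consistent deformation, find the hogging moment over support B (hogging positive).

M_B = 56.63 kN·m

Release continuity at B by inserting a hinge; the redundant is the internal moment M_B. The primary structure is two simply-supported spans AB and BC.
Rotations at B on the released spans (each span's end-slope, ×1/EI):
  span AB: point load 138 at a = 2.7: Pab(L + a)/(6LEI) = 35.4/EI
  span AB: triangular load, peak 16: w₀L³/(45EI) = 9.6/EI
  span BC: point load 42 at a = 5.16: Pab(L + b)/(6LEI) = 174/EI
  relative rotation θ_0 = (45 + 174)/EI = 219/EI
A unit hogging moment at B produces rotation L₁/(3EI) + L₂/(3EI) = 3.867/EI.
Slope continuity at B: θ_0 = M_B·3.867/EI, so M_B = 219/3.867 = 56.63 kN·m (hogging).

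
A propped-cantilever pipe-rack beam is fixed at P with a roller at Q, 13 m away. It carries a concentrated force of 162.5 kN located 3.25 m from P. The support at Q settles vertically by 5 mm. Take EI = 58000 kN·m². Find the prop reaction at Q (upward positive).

R_Q = 13.57 kN

Take the reaction at Q as the redundant and release it; the primary structure is a cantilever fixed at P.
Free-end deflection of the primary structure under the applied loading (downward +):
  point load 162.5 at a = 3.25: Pa²(3L − a)/(6EI) = 10227/EI
Tip deflection under a unit load at Q: L³/(3EI) = 732.3/EI.
With EI = 58000 kN·m²: δ_0 = 0.17633 m and δ_{QQ} = 0.012626 m/kN.
Compatibility — the beam at Q must follow the support down by 0.005 m: δ_0 − R_Q·δ_{QQ} = 0.005, so R_Q = (0.17633 − 0.005)/0.012626 = 13.57 kN.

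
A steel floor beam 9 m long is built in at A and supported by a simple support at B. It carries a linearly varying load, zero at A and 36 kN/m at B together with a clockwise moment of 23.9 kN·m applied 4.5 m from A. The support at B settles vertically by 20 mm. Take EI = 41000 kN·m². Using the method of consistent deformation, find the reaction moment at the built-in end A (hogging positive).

M_A = 197.5 kN·m

Release the roller at B. Primary structure: cantilever fixed at A.
Deflection at B on the released cantilever, summing each load's contribution:
  triangular load, peak 36 at the free end: 11w₀L⁴/(120EI) = 21651/EI
  clockwise couple 23.9 at a = 4.5: M₀a(2L − a)/(2EI) = 726/EI
  δ_0 = 22377/EI
Tip deflection under a unit load at B: L³/(3EI) = 243/EI.
With EI = 41000 kN·m²: δ_0 = 0.54579 m and δ_{BB} = 0.005927 m/kN.
Compatibility — the beam at B must follow the support down by 0.02 m: δ_0 − R_B·δ_{BB} = 0.02, so R_B = (0.54579 − 0.02)/0.005927 = 88.71 kN.
Moment equilibrium about A: M_A = Σ(load moments about A) − R_B·L = 995.9 − 88.71×9 = 197.5 kN·m.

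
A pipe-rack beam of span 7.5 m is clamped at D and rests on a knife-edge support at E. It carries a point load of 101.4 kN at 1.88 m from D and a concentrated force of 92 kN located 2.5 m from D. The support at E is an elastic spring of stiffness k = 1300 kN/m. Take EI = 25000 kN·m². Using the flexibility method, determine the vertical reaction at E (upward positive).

R_E = 19.69 kN

Take the reaction at E as the redundant and release it; the primary structure is a cantilever fixed at D.
Free-end deflection of the primary structure under the applied loading (downward +):
  point load 101.4 at a = 1.88: Pa²(3L − a)/(6EI) = 1232/EI
  point load 92 at a = 2.5: Pa²(3L − a)/(6EI) = 1917/EI
  δ_0 = 3148/EI
Tip deflection under a unit load at E: L³/(3EI) = 140.6/EI.
With EI = 25000 kN·m²: δ_0 = 0.12593 m and δ_{EE} = 0.005625 m/kN.
Compatibility — the spring shortens by R_E/k under the reaction it provides: δ_0 − R_E·δ_{EE} = R_E/k. With 1/k = 0.000769 m/kN, R_E = δ_0 / (δ_{EE} + 1/k) = 0.12593 / (0.005625 + 0.000769) = 19.69 kN.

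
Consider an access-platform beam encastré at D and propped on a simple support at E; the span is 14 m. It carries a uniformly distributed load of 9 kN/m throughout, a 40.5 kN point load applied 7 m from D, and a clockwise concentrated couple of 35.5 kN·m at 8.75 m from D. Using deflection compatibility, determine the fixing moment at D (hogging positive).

Release the roller at E. Primary structure: cantilever fixed at D.
Downward deflection at the released point E due to the loads:
  UDL 9: wL⁴/(8EI) = 43218/EI
  point load 40.5 at a = 7: Pa²(3L − a)/(6EI) = 11576/EI
  clockwise couple 35.5 at a = 8.75: M₀a(2L − a)/(2EI) = 2990/EI
  δ_0 = 57784/EI
Tip deflection under a unit load at E: L³/(3EI) = 914.7/EI.
The prop prevents deflection at E: R_E = δ_0/δ_{EE} = 57784/914.7 = 63.17 kN.
Moment equilibrium about D: M_D = Σ(load moments about D) − R_E·L = 1201 − 63.17×14 = 316.6 kN·m.

M_D = 316.6 kN·m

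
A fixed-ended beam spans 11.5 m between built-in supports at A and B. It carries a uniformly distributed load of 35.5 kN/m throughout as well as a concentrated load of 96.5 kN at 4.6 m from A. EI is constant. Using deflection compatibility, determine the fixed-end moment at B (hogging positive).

M_B = 497.8 kN·m

Take the two fixed-end moments M_A, M_B as redundants; the released structure is the simple span AB.
On the primary (simply-supported) span, the end slopes from the loading are:
  at A: UDL 35.5: wL³/(24EI) = 2250/EI
  at B: UDL 35.5: wL³/(24EI) = 2250/EI
  at A: point load 96.5 at a = 4.6: Pab(L + b)/(6LEI) = 816.8/EI
  at B: point load 96.5 at a = 4.6: Pab(L + a)/(6LEI) = 714.7/EI
  θ_A0 = 3066/EI,  θ_B0 = 2964/EI
Flexibility coefficients: a unit moment at one end gives L/(3EI) there and L/(6EI) at the far end, so f₁₁ = f₂₂ = 3.833/EI and f₁₂ = f₂₁ = 1.917/EI.
Compatibility — zero rotation at each built-in end:
  3.833 M_A + 1.917 M_B = 3066
  1.917 M_A + 3.833 M_B = 2964
Solving the pair gives M_A = 551 kN·m and M_B = 497.8 kN·m (hogging).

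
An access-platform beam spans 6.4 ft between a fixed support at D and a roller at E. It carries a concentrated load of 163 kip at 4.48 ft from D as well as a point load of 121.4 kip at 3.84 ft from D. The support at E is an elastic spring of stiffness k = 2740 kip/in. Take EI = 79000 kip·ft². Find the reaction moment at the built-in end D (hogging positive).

M_D = 297.6 kip·ft

Take the reaction at E as the redundant and release it; the primary structure is a cantilever fixed at D.
Downward deflection at the released point E due to the loads:
  point load 163 at a = 4.48: Pa²(3L − a)/(6EI) = 8026/EI
  point load 121.4 at a = 3.84: Pa²(3L − a)/(6EI) = 4583/EI
  δ_0 = 12609/EI
Flexibility coefficient — unit upward force at E: δ_{EE} = L³/(3EI) = 87.38/EI.
With EI = 79000 kip·ft²: δ_0 = 0.1596 ft and δ_{EE} = 0.001106 ft/kip.
Compatibility — the spring shortens by R_E/k under the reaction it provides: δ_0 − R_E·δ_{EE} = R_E/k. With 1/k = 1/(2740×12) ft/kip = 0.00003 ft/kip, R_E = δ_0 / (δ_{EE} + 1/k) = 0.1596 / (0.001106 + 0.00003) = 140.4 kip.
Moment equilibrium about D: M_D = Σ(load moments about D) − R_E·L = 1196 − 140.4×6.4 = 297.6 kip·ft.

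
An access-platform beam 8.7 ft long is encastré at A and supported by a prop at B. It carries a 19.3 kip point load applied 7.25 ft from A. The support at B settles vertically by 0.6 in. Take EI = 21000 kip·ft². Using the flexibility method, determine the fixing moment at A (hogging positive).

Take the reaction at B as the redundant and release it; the primary structure is a cantilever fixed at A.
Deflection at B on the released cantilever, summing each load's contribution:
  point load 19.3 at a = 7.25: Pa²(3L − a)/(6EI) = 3187/EI
Tip deflection under a unit load at B: L³/(3EI) = 219.5/EI.
With EI = 21000 kip·ft²: δ_0 = 0.15177 ft and δ_{BB} = 0.010452 ft/kip.
Compatibility — the beam at B must follow the support down by 0.05 ft: δ_0 − R_B·δ_{BB} = 0.05, so R_B = (0.15177 − 0.05)/0.010452 = 9.736 kip.
Moment equilibrium about A: M_A = Σ(load moments about A) − R_B·L = 139.9 − 9.736×8.7 = 55.22 kip·ft.

M_A = 55.22 kip·ft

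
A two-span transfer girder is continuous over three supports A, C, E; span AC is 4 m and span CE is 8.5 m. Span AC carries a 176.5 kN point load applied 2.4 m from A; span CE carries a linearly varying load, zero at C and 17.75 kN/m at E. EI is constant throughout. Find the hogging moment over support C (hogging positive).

M_C = 94.25 kN·m

Insert a hinge at C; M_C is the redundant, and each span becomes simply supported.
Rotations at C on the released spans (each span's end-slope, ×1/EI):
  span AC: point load 176.5 at a = 2.4: Pab(L + a)/(6LEI) = 180.7/EI
  span CE: triangular load, peak 17.75: 7w₀L³/(360EI) = 212/EI
  relative rotation θ_0 = (180.7 + 212)/EI = 392.7/EI
A unit hogging moment at C produces rotation L₁/(3EI) + L₂/(3EI) = 4.167/EI.
Compatibility: M_C·(L₁+L₂)/(3EI) = θ_0, giving M_C = 94.25 kN·m (hogging).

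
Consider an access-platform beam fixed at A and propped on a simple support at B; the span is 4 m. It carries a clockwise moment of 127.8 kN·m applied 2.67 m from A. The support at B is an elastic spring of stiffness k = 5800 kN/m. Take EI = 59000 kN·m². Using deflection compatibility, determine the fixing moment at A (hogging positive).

M_A = 12.35 kN·m

Remove the prop at B; the released (primary) structure is a cantilever built in at A.
Free-end deflection of the primary structure under the applied loading (downward +):
  clockwise couple 127.8 at a = 2.67: M₀a(2L − a)/(2EI) = 909.4/EI
Flexibility coefficient — unit upward force at B: δ_{BB} = L³/(3EI) = 21.33/EI.
With EI = 59000 kN·m²: δ_0 = 0.015413 m and δ_{BB} = 0.000362 m/kN.
Compatibility — the spring shortens by R_B/k under the reaction it provides: δ_0 − R_B·δ_{BB} = R_B/k. With 1/k = 0.000172 m/kN, R_B = δ_0 / (δ_{BB} + 1/k) = 0.015413 / (0.000362 + 0.000172) = 28.86 kN.
Moment equilibrium about A: M_A = Σ(load moments about A) − R_B·L = 127.8 − 28.86×4 = 12.35 kN·m.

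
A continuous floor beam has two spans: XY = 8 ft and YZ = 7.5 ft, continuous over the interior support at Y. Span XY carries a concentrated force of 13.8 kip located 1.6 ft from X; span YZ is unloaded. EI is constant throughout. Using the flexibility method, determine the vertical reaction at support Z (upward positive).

R_Z = -0.7294 kip

Release continuity at Y by inserting a hinge; the redundant is the internal moment M_Y. The primary structure is two simply-supported spans XY and YZ.
Discontinuity in slope at Y on the released structure — sum the simple-span end rotations:
  span XY: point load 13.8 at a = 1.6: Pab(L + a)/(6LEI) = 28.26/EI
  relative rotation θ_0 = (28.26 + 0)/EI = 28.26/EI
A unit hogging moment at Y produces rotation L₁/(3EI) + L₂/(3EI) = 5.167/EI.
Compatibility: M_Y·(L₁+L₂)/(3EI) = θ_0, giving M_Y = 5.47 kip·ft (hogging).
Span YZ, ΣM about Z: R_Y^{YZ}·7.5 = 0 + 5.47, so R_Y^{YZ} = 0.7294 kip and R_Z = 0 − 0.7294 = -0.7294 kip.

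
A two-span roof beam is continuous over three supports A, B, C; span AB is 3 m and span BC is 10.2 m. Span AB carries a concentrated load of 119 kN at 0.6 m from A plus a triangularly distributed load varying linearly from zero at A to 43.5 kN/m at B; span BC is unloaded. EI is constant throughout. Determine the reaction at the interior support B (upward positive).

Insert a hinge at B; M_B is the redundant, and each span becomes simply supported.
End slopes at the hinge B, treating each span as simply supported:
  span AB: point load 119 at a = 0.6: Pab(L + a)/(6LEI) = 34.27/EI
  span AB: triangular load, peak 43.5: w₀L³/(45EI) = 26.1/EI
  relative rotation θ_0 = (60.37 + 0)/EI = 60.37/EI
A unit hogging moment at B produces rotation L₁/(3EI) + L₂/(3EI) = 4.4/EI.
Compatibility: M_B·(L₁+L₂)/(3EI) = θ_0, giving M_B = 13.72 kN·m (hogging).
Span AB, ΣM about A with M_B applied at B: R_B^{AB}·3 = 201.9 + 13.72, so R_B^{AB} = 71.87 kN and R_A = 184.2 − 71.87 = 112.4 kN.
Span BC, ΣM about C: R_B^{BC}·10.2 = 0 + 13.72, so R_B^{BC} = 1.345 kN and R_C = 0 − 1.345 = -1.345 kN.
R_B = 71.87 + 1.345 = 73.22 kN.

R_B = 73.22 kN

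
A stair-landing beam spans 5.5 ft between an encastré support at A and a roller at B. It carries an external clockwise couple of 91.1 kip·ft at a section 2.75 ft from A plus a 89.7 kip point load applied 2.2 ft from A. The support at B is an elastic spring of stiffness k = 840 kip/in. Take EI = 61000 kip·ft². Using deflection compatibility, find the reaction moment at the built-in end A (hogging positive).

Release the roller at B. Primary structure: cantilever fixed at A.
Free-end deflection of the primary structure under the applied loading (downward +):
  clockwise couple 91.1 at a = 2.75: M₀a(2L − a)/(2EI) = 1033/EI
  point load 89.7 at a = 2.2: Pa²(3L − a)/(6EI) = 1035/EI
  δ_0 = 2068/EI
Tip deflection under a unit load at B: L³/(3EI) = 55.46/EI.
With EI = 61000 kip·ft²: δ_0 = 0.033904 ft and δ_{BB} = 0.000909 ft/kip.
Compatibility — the spring shortens by R_B/k under the reaction it provides: δ_0 − R_B·δ_{BB} = R_B/k. With 1/k = 1/(840×12) ft/kip = 0.000099 ft/kip, R_B = δ_0 / (δ_{BB} + 1/k) = 0.033904 / (0.000909 + 0.000099) = 33.62 kip.
Moment equilibrium about A: M_A = Σ(load moments about A) − R_B·L = 288.4 − 33.62×5.5 = 103.5 kip·ft.

M_A = 103.5 kip·ft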